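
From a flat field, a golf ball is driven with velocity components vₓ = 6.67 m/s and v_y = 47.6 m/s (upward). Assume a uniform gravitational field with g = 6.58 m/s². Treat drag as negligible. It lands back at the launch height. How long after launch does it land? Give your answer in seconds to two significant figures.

14 s

Time of flight on level ground: T = 2 v_y0 / g = 2 × 47.60 / 6.58 = 14.47 s.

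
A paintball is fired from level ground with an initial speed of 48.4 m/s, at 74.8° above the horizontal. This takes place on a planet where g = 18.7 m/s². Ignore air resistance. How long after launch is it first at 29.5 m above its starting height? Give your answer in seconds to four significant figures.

0.7417 s

Components: vₓ = 48.40 cos 74.8° = 12.69 m/s, v_y0 = 48.40 sin 74.8° = 46.71 m/s.
Height y(t) = 46.71 t − 9.350 t² = 29.5 gives 9.350 t² − 46.71 t + 29.5 = 0.
t = [46.71 ± √(46.71² − 2·18.7·29.5)] / 18.7 = (46.71 ± 32.84) / 18.7, so t = 0.7417 s or t = 4.254 s.
The first (ascending) time is 0.7417 s.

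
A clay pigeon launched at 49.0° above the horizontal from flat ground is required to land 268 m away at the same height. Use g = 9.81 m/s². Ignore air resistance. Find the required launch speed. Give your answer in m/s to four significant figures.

Level-ground range: R = v₀² sin(2θ)/g, so v₀ = √(gR / sin 2θ).
v₀ = √(9.81 × 268 / sin 98.00°) = √(2629 / 0.9903) = √2654.9 = 51.53 m/s.

51.53 m/s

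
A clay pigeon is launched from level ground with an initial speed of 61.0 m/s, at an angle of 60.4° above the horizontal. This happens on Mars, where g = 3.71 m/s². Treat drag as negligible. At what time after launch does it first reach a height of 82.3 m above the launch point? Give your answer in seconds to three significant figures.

1.65 s

Horizontal component vₓ = 61.00 cos 60.4° = 30.13 m/s; vertical v_y0 = 61.00 sin 60.4° = 53.04 m/s.
Set y = v_y0 t − ½ g t² = 82.3: 1.855 t² − 53.04 t + 82.3 = 0.
t = [53.04 ± √(53.04² − 2·3.71·82.3)] / 3.71 = (53.04 ± 46.93) / 3.71, so t = 1.646 s or t = 26.95 s.
The first (ascending) time is 1.646 s.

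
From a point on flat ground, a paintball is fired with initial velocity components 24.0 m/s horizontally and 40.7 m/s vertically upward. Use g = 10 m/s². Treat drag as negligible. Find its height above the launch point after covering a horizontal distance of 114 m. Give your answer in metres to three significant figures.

x = vₓ t ⇒ t = 114/24.00 = 4.750 s.
Height: y = v_y0 t − ½ g t² = 40.70 × 4.750 − 5.000 × 4.750² = 193.3 − 112.8 = 80.51 m.

80.5 m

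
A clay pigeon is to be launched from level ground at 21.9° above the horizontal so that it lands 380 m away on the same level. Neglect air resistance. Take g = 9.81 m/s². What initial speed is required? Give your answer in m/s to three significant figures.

From R = (v₀² / g) sin 2θ: v₀ = √(gR / sin 2θ).
v₀ = √(9.81 × 380 / sin 43.80°) = √(3728 / 0.6921) = √5385.9 = 73.39 m/s.

73.4 m/s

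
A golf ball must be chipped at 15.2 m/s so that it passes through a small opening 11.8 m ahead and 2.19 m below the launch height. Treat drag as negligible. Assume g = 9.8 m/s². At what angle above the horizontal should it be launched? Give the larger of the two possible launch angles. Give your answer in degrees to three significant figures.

Trajectory: y = x tanθ − g x² (1 + tan²θ)/(2v₀²). With x = 11.8, y = −2.19, v₀ = 15.2, g = 9.80:
2.953 tan²θ − 11.8 tanθ + (0.7631) = 0.
tanθ = [11.8 ± √(11.8² − 4 × 2.953 × (0.7631))] / (2 × 2.953) = (11.8 ± 11.41) / 5.906, giving tanθ = 0.06575 or 3.930.
θ = 3.762° or 75.72°; the larger is 75.72°.

75.7°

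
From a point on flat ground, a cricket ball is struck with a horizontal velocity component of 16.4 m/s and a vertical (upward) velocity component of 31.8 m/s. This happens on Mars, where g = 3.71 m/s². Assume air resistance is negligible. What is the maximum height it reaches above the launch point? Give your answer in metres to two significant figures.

140 m

Peak height H = v_y0² / (2g) = 1011.2 / 7.420 = 136.3 m.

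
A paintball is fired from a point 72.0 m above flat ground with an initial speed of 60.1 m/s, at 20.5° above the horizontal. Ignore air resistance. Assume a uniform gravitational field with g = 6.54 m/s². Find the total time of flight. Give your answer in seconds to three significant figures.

8.91 s

Resolve: vₓ = 60.10 cos 20.5° = 56.29 m/s and v_y0 = 60.10 sin 20.5° = 21.05 m/s.
The projectile lands when y = 72.0 + (21.05) t − ½·6.54·t² = 0. Positive root: t = (21.05 + √(21.05² + 2·6.54·72.0)) / 6.54 = (21.05 + 37.21) / 6.54 = 8.908 s.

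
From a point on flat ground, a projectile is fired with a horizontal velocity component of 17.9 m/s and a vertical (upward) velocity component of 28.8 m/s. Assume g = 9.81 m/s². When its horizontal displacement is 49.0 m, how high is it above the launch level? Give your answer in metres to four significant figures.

At x = 49.0 m, t = x/vₓ = 49.0/17.90 = 2.737 s.
Height: y = v_y0 t − ½ g t² = 28.80 × 2.737 − 4.905 × 2.737² = 78.84 − 36.76 = 42.08 m.

42.08 m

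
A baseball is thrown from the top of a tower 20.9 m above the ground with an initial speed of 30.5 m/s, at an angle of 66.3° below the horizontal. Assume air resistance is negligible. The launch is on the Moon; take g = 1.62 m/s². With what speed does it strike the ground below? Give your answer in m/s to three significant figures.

31.6 m/s

Components: vₓ = 30.50 cos 66.3° = 12.26 m/s, v_y0 = −27.93 m/s (downward).
Vertical motion (up positive, ground at y = 0): 0.8100 t² − (−27.93) t − 20.9 = 0, so t = (−27.93 + √(27.93² + 2·1.62·20.9)) / 1.62 = (−27.93 + 29.11) / 1.62 = 0.7328 s.
Vertical velocity at impact: v_y = v_y0 − g t = −27.93 − 1.62 × 0.7328 = −29.11 m/s.
Speed: |v| = √(vₓ² + v_y²) = √(12.26² + 29.11²) = 31.59 m/s.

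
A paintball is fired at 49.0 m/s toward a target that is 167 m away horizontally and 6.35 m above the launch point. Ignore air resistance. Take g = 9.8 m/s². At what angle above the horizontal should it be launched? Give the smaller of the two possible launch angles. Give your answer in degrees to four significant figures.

Trajectory: y = x tanθ − g x² (1 + tan²θ)/(2v₀²). With x = 167, y = 6.35, v₀ = 49.0, g = 9.80:
56.92 tan²θ − 167 tanθ + (63.27) = 0.
tanθ = [167 ± √(167² − 4 × 56.92 × (63.27))] / (2 × 56.92) = (167 ± 116.1) / 113.8, giving tanθ = 0.4469 or 2.487.
θ = 24.08° or 68.10°; the smaller is 24.08°.

24.08°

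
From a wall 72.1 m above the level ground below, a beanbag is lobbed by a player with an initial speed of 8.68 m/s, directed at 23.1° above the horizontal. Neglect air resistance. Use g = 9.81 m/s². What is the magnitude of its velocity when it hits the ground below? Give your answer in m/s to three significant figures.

Components: vₓ = 8.680 cos 23.1° = 7.984 m/s, v_y0 = 8.680 sin 23.1° = 3.405 m/s.
Vertical motion (up positive, ground at y = 0): 4.905 t² − (3.405) t − 72.1 = 0, so t = (3.405 + √(3.405² + 2·9.81·72.1)) / 9.81 = (3.405 + 37.77) / 9.81 = 4.197 s.
Vertical velocity at impact: v_y = v_y0 − g t = 3.405 − 9.81 × 4.197 = −37.77 m/s.
Speed: |v| = √(vₓ² + v_y²) = √(7.984² + 37.77²) = 38.60 m/s.

38.6 m/s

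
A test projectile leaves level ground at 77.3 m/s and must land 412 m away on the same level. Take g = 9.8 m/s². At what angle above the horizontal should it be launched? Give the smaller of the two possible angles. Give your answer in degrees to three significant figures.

R = v₀² sin 2θ / g gives sin 2θ = gR/v₀² = 9.80·412/77.3² = 0.6757.
2θ = 42.51° or 180° − 42.51° = 137.5°, so θ = 21.25° or 68.75°.
The smaller angle is 21.25°.

21.3°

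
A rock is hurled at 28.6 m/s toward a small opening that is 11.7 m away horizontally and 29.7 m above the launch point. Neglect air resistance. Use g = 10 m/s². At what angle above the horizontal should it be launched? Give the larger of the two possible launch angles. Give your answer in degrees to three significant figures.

Trajectory: y = x tanθ − g x² (1 + tan²θ)/(2v₀²). With x = 11.7, y = 29.7, v₀ = 28.6, g = 10.0:
0.8368 tan²θ − 11.7 tanθ + (30.54) = 0.
tanθ = [11.7 ± √(11.7² − 4 × 0.8368 × (30.54))] / (2 × 0.8368) = (11.7 ± 5.889) / 1.674, giving tanθ = 3.472 or 10.51.
θ = 73.93° or 84.56°; the larger is 84.56°.

84.6°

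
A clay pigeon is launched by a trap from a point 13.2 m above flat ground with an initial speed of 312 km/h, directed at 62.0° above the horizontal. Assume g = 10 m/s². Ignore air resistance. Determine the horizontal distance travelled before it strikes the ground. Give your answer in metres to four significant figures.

Convert: 312 km/h = 312/3.6 = 86.67 m/s.
Resolve: vₓ = 86.67 cos 62.0° = 40.69 m/s and v_y0 = 86.67 sin 62.0° = 76.52 m/s.
With up positive and y = 0 at the ground: y(t) = 13.2 + (76.52) t − 5.000 t². Setting y = 0 and taking the positive root: t = [76.52 + √(76.52² + 2·10.0·13.2)] / 10.0 = (76.52 + 78.23) / 10.0 = 15.48 s.
Horizontal distance: R = vₓ t = 40.69 × 15.48 = 629.6 m.

629.6 m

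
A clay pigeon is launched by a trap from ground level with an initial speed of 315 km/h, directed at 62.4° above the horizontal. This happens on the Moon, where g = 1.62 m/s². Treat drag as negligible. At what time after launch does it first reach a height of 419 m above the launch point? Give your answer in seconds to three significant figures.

5.75 s

Convert: 315 km/h = 315/3.6 = 87.50 m/s.
Resolve: vₓ = 87.50 cos 62.4° = 40.54 m/s and v_y0 = 87.50 sin 62.4° = 77.54 m/s.
Set y = v_y0 t − ½ g t² = 419: 0.8100 t² − 77.54 t + 419 = 0.
Quadratic formula: t = (77.54 ± √4655.3) / 1.62 = (77.54 ± 68.23) / 1.62 → t = 5.749 s or 89.98 s.
The first (ascending) time is 5.749 s.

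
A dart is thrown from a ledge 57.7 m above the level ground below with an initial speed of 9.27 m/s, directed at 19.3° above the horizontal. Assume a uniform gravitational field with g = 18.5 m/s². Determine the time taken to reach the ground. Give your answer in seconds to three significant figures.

vₓ = 9.270 cos 19.3° = 8.749 m/s; v_y0 = 9.270 sin 19.3° = 3.064 m/s.
Vertical motion (up positive, ground at y = 0): 9.250 t² − (3.064) t − 57.7 = 0, so t = (3.064 + √(3.064² + 2·18.5·57.7)) / 18.5 = (3.064 + 46.31) / 18.5 = 2.669 s.

2.67 s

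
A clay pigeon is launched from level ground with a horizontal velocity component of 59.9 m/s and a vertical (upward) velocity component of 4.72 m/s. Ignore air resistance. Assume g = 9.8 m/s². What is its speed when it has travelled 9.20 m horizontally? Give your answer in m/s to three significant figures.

60.0 m/s

Time to reach x = 9.20 m: t = x/vₓ = 9.20/59.90 = 0.1536 s.
Vertical velocity there: v_y = v_y0 − g t = 4.720 − 9.80 × 0.1536 = 3.215 m/s.
Speed: √(vₓ² + v_y²) = √(59.90² + 3.215²) = 59.99 m/s.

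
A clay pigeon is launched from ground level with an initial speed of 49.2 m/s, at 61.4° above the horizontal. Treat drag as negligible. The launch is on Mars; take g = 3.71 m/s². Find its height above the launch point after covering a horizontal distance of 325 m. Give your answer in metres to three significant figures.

Resolve: vₓ = 49.20 cos 61.4° = 23.55 m/s and v_y0 = 49.20 sin 61.4° = 43.20 m/s.
At x = 325 m, t = x/vₓ = 325/23.55 = 13.80 s.
Height: y = v_y0 t − ½ g t² = 43.20 × 13.80 − 1.855 × 13.80² = 596.1 − 353.2 = 242.9 m.

243 m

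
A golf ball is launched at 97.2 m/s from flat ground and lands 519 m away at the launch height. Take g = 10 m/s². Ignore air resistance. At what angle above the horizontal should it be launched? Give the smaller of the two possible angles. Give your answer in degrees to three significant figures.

From R = (v₀²/g) sin 2θ: sin 2θ = 10.0 × 519 / 9447.8 = 0.5493.
2θ = 33.32° or 180° − 33.32° = 146.7°, so θ = 16.66° or 73.34°.
The smaller angle is 16.66°.

16.7°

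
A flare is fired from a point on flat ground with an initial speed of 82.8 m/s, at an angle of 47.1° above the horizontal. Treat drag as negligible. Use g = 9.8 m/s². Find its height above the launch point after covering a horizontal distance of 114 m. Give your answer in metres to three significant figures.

vₓ = 82.80 cos 47.1° = 56.36 m/s; v_y0 = 82.80 sin 47.1° = 60.65 m/s.
x = vₓ t ⇒ t = 114/56.36 = 2.023 s.
Height: y = v_y0 t − ½ g t² = 60.65 × 2.023 − 4.900 × 2.023² = 122.7 − 20.05 = 102.6 m.

103 m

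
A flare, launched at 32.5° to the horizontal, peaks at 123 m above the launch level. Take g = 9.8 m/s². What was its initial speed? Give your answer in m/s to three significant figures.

At the peak v_y = 0, so v_y0 = √(2gH) = √(2 × 9.80 × 123) = 49.10 m/s.
v_y0 = v₀ sin θ ⇒ v₀ = 49.10 / sin 32.5° = 91.38 m/s.

91.4 m/s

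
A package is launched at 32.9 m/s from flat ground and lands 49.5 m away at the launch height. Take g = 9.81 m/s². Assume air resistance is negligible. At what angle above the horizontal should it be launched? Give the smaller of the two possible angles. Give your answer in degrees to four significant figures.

R = v₀² sin 2θ / g gives sin 2θ = gR/v₀² = 9.81·49.5/32.9² = 0.4486.
2θ = 26.66° or 180° − 26.66° = 153.3°, so θ = 13.33° or 76.67°.
The smaller angle is 13.33°.

13.33°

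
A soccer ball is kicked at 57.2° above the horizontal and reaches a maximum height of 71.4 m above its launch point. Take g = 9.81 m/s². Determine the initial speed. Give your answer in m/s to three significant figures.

At the peak v_y = 0, so v_y0 = √(2gH) = √(2 × 9.81 × 71.4) = 37.43 m/s.
v_y0 = v₀ sin θ ⇒ v₀ = 37.43 / sin 57.2° = 44.53 m/s.

44.5 m/s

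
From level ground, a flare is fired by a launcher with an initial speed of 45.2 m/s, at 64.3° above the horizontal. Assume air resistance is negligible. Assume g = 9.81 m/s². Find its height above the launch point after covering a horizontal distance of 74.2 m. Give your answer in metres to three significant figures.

83.9 m

Components: vₓ = 45.20 cos 64.3° = 19.60 m/s, v_y0 = 45.20 sin 64.3° = 40.73 m/s.
At x = 74.2 m, t = x/vₓ = 74.2/19.60 = 3.785 s.
Height: y = v_y0 t − ½ g t² = 40.73 × 3.785 − 4.905 × 3.785² = 154.2 − 70.29 = 83.89 m.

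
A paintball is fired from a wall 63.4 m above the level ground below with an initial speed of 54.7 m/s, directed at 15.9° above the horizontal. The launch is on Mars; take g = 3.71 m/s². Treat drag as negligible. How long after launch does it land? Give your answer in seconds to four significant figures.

11.15 s

vₓ = 54.70 cos 15.9° = 52.61 m/s; v_y0 = 54.70 sin 15.9° = 14.99 m/s.
The projectile lands when y = 63.4 + (14.99) t − ½·3.71·t² = 0. Positive root: t = (14.99 + √(14.99² + 2·3.71·63.4)) / 3.71 = (14.99 + 26.36) / 3.71 = 11.15 s.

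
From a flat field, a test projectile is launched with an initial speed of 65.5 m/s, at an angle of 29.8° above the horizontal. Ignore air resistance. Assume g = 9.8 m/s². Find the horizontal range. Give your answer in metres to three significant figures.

vₓ = 65.50 cos 29.8° = 56.84 m/s; v_y0 = 65.50 sin 29.8° = 32.55 m/s.
Flight time T = 2 v_y0 / g = 6.643 s.
Horizontal distance R = vₓ T = 56.84 × 6.643 = 377.6 m.

378 m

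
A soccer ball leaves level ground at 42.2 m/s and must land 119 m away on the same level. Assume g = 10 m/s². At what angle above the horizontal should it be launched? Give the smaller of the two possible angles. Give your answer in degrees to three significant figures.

From R = (v₀²/g) sin 2θ: sin 2θ = 10.0 × 119 / 1780.8 = 0.6682.
2θ = 41.93° or 180° − 41.93° = 138.1°, so θ = 20.97° or 69.03°.
The smaller angle is 20.97°.

21.0°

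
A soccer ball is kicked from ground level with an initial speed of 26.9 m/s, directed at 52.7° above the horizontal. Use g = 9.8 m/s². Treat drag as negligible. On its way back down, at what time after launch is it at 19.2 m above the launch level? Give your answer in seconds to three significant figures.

Horizontal component vₓ = 26.90 cos 52.7° = 16.30 m/s; vertical v_y0 = 26.90 sin 52.7° = 21.40 m/s.
Height y(t) = 21.40 t − 4.900 t² = 19.2 gives 4.900 t² − 21.40 t + 19.2 = 0.
Quadratic formula: t = (21.40 ± √81.565) / 9.80 = (21.40 ± 9.031) / 9.80 → t = 1.262 s or 3.105 s.
The descending-branch root is 3.105 s.

3.11 s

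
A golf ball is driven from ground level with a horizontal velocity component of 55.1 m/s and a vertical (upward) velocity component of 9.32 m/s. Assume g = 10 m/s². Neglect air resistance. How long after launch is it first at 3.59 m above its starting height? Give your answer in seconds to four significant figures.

0.5439 s

Require v_y0 t − ½ g t² = 3.59, i.e. 5.000 t² − 9.320 t + 3.59 = 0.
t = [9.320 ± √(9.320² − 2·10.0·3.59)] / 10.0 = (9.320 ± 3.881) / 10.0, so t = 0.5439 s or t = 1.320 s.
The first (ascending) time is 0.5439 s.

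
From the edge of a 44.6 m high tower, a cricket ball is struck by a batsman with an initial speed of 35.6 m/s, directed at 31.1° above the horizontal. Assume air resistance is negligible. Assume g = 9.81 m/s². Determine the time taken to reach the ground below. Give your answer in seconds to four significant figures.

5.425 s

Horizontal component vₓ = 35.60 cos 31.1° = 30.48 m/s; vertical v_y0 = 35.60 sin 31.1° = 18.39 m/s.
Vertical motion (up positive, ground at y = 0): 4.905 t² − (18.39) t − 44.6 = 0, so t = (18.39 + √(18.39² + 2·9.81·44.6)) / 9.81 = (18.39 + 34.83) / 9.81 = 5.425 s.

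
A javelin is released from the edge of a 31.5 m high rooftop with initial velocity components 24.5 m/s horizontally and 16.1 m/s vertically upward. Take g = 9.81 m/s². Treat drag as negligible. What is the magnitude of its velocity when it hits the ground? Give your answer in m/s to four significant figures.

The projectile lands when y = 31.5 + (16.10) t − ½·9.81·t² = 0. Positive root: t = (16.10 + √(16.10² + 2·9.81·31.5)) / 9.81 = (16.10 + 29.62) / 9.81 = 4.660 s.
Vertical velocity at impact: v_y = v_y0 − g t = 16.10 − 9.81 × 4.660 = −29.62 m/s.
Speed: |v| = √(vₓ² + v_y²) = √(24.50² + 29.62²) = 38.44 m/s.

38.44 m/s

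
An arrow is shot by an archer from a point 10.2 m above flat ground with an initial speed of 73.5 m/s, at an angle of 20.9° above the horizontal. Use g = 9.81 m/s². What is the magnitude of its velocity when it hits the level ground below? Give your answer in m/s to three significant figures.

vₓ = 73.50 cos 20.9° = 68.66 m/s; v_y0 = 73.50 sin 20.9° = 26.22 m/s.
With up positive and y = 0 at the ground: y(t) = 10.2 + (26.22) t − 4.905 t². Setting y = 0 and taking the positive root: t = [26.22 + √(26.22² + 2·9.81·10.2)] / 9.81 = (26.22 + 29.79) / 9.81 = 5.710 s.
Vertical velocity at impact: v_y = v_y0 − g t = 26.22 − 9.81 × 5.710 = −29.79 m/s.
Speed: |v| = √(vₓ² + v_y²) = √(68.66² + 29.79²) = 74.85 m/s.

74.8 m/s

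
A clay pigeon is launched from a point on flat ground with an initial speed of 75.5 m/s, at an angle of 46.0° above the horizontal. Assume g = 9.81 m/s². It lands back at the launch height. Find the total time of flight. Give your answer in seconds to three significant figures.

11.1 s

Components: vₓ = 75.50 cos 46.0° = 52.45 m/s, v_y0 = 75.50 sin 46.0° = 54.31 m/s.
Landing at launch height ⇒ T = 2 v_y0 / g = 2 × 54.31 / 9.81 = 11.07 s.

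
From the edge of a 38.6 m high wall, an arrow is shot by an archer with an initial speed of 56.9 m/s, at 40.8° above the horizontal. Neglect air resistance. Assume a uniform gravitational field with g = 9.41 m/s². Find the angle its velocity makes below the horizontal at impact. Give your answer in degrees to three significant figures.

46.8°

Components: vₓ = 56.90 cos 40.8° = 43.07 m/s, v_y0 = 56.90 sin 40.8° = 37.18 m/s.
With up positive and y = 0 at the ground: y(t) = 38.6 + (37.18) t − 4.705 t². Setting y = 0 and taking the positive root: t = [37.18 + √(37.18² + 2·9.41·38.6)] / 9.41 = (37.18 + 45.92) / 9.41 = 8.831 s.
At impact: v_y = v_y0 − g t = −45.92 m/s; vₓ = 43.07 m/s.
Angle below horizontal: arctan(|v_y|/vₓ) = arctan(45.92/43.07) = 46.83°.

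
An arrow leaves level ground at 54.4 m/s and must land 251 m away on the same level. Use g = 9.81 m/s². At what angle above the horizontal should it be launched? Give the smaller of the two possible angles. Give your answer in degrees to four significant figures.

Level-ground range R = v₀² sin(2θ)/g ⇒ sin(2θ) = gR/v₀² = 9.81 × 251 / 54.4² = 0.8320.
2θ = 56.31° or 180° − 56.31° = 123.7°, so θ = 28.15° or 61.85°.
The smaller angle is 28.15°.

28.15°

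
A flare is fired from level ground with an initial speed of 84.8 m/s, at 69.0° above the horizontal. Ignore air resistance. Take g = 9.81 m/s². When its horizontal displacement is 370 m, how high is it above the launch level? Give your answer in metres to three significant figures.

Horizontal component vₓ = 84.80 cos 69.0° = 30.39 m/s; vertical v_y0 = 84.80 sin 69.0° = 79.17 m/s.
At x = 370 m, t = x/vₓ = 370/30.39 = 12.18 s.
Height: y = v_y0 t − ½ g t² = 79.17 × 12.18 − 4.905 × 12.18² = 963.9 − 727.1 = 236.8 m.

237 m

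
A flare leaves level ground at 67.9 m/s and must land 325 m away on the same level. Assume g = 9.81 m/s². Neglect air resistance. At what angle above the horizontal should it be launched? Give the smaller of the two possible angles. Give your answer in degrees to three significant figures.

21.9°

Level-ground range R = v₀² sin(2θ)/g ⇒ sin(2θ) = gR/v₀² = 9.81 × 325 / 67.9² = 0.6915.
2θ = 43.75° or 180° − 43.75° = 136.2°, so θ = 21.88° or 68.12°.
The smaller angle is 21.88°.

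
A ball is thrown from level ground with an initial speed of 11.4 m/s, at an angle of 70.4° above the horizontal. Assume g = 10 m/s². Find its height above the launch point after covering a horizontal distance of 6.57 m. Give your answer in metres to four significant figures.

3.693 m

Resolve: vₓ = 11.40 cos 70.4° = 3.824 m/s and v_y0 = 11.40 sin 70.4° = 10.74 m/s.
At x = 6.57 m, t = x/vₓ = 6.57/3.824 = 1.718 s.
Height: y = v_y0 t − ½ g t² = 10.74 × 1.718 − 5.000 × 1.718² = 18.45 − 14.76 = 3.693 m.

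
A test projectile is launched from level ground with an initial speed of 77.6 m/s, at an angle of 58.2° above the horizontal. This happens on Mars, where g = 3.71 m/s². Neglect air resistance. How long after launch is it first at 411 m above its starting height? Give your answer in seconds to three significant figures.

8.06 s

Horizontal component vₓ = 77.60 cos 58.2° = 40.89 m/s; vertical v_y0 = 77.60 sin 58.2° = 65.95 m/s.
Height y(t) = 65.95 t − 1.855 t² = 411 gives 1.855 t² − 65.95 t + 411 = 0.
Quadratic formula: t = (65.95 ± √1300.0) / 3.71 = (65.95 ± 36.06) / 3.71 → t = 8.058 s or 27.50 s.
The first (ascending) time is 8.058 s.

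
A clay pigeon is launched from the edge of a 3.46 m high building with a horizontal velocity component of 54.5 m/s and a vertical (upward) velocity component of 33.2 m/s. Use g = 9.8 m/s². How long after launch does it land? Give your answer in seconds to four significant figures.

The projectile lands when y = 3.46 + (33.20) t − ½·9.80·t² = 0. Positive root: t = (33.20 + √(33.20² + 2·9.80·3.46)) / 9.80 = (33.20 + 34.21) / 9.80 = 6.878 s.

6.878 s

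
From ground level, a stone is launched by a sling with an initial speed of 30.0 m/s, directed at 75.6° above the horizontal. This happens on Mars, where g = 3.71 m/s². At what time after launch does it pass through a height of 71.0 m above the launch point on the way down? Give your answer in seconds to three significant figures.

Components: vₓ = 30.00 cos 75.6° = 7.461 m/s, v_y0 = 30.00 sin 75.6° = 29.06 m/s.
Height y(t) = 29.06 t − 1.855 t² = 71.0 gives 1.855 t² − 29.06 t + 71.0 = 0.
Quadratic formula: t = (29.06 ± √317.52) / 3.71 = (29.06 ± 17.82) / 3.71 → t = 3.029 s or 12.64 s.
The descending-branch root is 12.64 s.

12.6 s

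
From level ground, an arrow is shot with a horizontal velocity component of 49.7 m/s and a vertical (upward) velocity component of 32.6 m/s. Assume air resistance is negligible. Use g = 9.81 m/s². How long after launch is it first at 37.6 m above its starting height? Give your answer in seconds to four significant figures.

Require v_y0 t − ½ g t² = 37.6, i.e. 4.905 t² − 32.60 t + 37.6 = 0.
t = [32.60 ± √(32.60² − 2·9.81·37.6)] / 9.81 = (32.60 ± 18.03) / 9.81, so t = 1.485 s or t = 5.161 s.
The first (ascending) time is 1.485 s.

1.485 s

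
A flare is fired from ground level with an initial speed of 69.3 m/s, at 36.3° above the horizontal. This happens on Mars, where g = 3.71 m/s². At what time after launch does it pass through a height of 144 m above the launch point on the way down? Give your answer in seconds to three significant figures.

17.7 s

Resolve: vₓ = 69.30 cos 36.3° = 55.85 m/s and v_y0 = 69.30 sin 36.3° = 41.03 m/s.
Set y = v_y0 t − ½ g t² = 144: 1.855 t² − 41.03 t + 144 = 0.
Quadratic formula: t = (41.03 ± √614.69) / 3.71 = (41.03 ± 24.79) / 3.71 → t = 4.376 s or 17.74 s.
The descending-branch root is 17.74 s.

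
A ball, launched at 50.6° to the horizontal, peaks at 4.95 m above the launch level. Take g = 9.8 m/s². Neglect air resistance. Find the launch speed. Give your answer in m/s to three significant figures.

12.7 m/s

At the peak v_y = 0, so v_y0 = √(2gH) = √(2 × 9.80 × 4.95) = 9.850 m/s.
v_y0 = v₀ sin θ ⇒ v₀ = 9.850 / sin 50.6° = 12.75 m/s.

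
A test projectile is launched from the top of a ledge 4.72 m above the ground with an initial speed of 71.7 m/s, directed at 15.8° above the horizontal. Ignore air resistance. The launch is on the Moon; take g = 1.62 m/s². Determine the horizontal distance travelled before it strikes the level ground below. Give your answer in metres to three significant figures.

Resolve: vₓ = 71.70 cos 15.8° = 68.99 m/s and v_y0 = 71.70 sin 15.8° = 19.52 m/s.
With up positive and y = 0 at the ground: y(t) = 4.72 + (19.52) t − 0.8100 t². Setting y = 0 and taking the positive root: t = [19.52 + √(19.52² + 2·1.62·4.72)] / 1.62 = (19.52 + 19.91) / 1.62 = 24.34 s.
Horizontal distance: R = vₓ t = 68.99 × 24.34 = 1679 m.

1680 m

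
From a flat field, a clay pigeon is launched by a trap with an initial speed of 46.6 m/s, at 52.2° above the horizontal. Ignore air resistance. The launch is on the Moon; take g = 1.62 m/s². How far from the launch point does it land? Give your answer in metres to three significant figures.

vₓ = 46.60 cos 52.2° = 28.56 m/s; v_y0 = 46.60 sin 52.2° = 36.82 m/s.
Time aloft: T = 2 v_y0 / g = 2 × 36.82 / 1.62 = 45.46 s.
Range: R = vₓ T = 28.56 × 45.46 = 1298 m.

1300 m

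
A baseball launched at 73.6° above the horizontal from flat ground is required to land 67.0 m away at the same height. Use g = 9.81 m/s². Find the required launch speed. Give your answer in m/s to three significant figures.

On level ground R = v₀² sin 2θ / g ⇒ v₀ = √(gR / sin 2θ).
v₀ = √(9.81 × 67.0 / sin 147.2°) = √(657.3 / 0.5417) = √1213.3 = 34.83 m/s.

34.8 m/s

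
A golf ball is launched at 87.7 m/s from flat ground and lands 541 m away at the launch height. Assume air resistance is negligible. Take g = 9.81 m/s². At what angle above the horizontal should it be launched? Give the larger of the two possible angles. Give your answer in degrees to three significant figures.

R = v₀² sin 2θ / g gives sin 2θ = gR/v₀² = 9.81·541/87.7² = 0.6900.
2θ = 43.63° or 180° − 43.63° = 136.4°, so θ = 21.82° or 68.18°.
The larger angle is 68.18°.

68.2°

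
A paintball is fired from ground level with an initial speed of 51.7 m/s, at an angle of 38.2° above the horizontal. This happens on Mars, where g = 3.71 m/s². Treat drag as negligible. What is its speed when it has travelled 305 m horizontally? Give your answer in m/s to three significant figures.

40.8 m/s

Resolve: vₓ = 51.70 cos 38.2° = 40.63 m/s and v_y0 = 51.70 sin 38.2° = 31.97 m/s.
At x = 305 m, t = x/vₓ = 305/40.63 = 7.507 s.
Vertical velocity there: v_y = v_y0 − g t = 31.97 − 3.71 × 7.507 = 4.121 m/s.
Speed: √(vₓ² + v_y²) = √(40.63² + 4.121²) = 40.84 m/s.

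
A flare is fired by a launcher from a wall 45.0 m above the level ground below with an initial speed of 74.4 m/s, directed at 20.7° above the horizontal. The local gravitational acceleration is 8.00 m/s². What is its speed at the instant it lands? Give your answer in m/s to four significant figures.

vₓ = 74.40 cos 20.7° = 69.60 m/s; v_y0 = 74.40 sin 20.7° = 26.30 m/s.
Vertical motion (up positive, ground at y = 0): 4.000 t² − (26.30) t − 45.0 = 0, so t = (26.30 + √(26.30² + 2·8.00·45.0)) / 8.00 = (26.30 + 37.57) / 8.00 = 7.984 s.
Vertical velocity at impact: v_y = v_y0 − g t = 26.30 − 8.00 × 7.984 = −37.57 m/s.
Speed: |v| = √(vₓ² + v_y²) = √(69.60² + 37.57²) = 79.09 m/s.

79.09 m/s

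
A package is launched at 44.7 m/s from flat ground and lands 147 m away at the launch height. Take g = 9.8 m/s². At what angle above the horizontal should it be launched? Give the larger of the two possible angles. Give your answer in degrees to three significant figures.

Level-ground range R = v₀² sin(2θ)/g ⇒ sin(2θ) = gR/v₀² = 9.80 × 147 / 44.7² = 0.7210.
2θ = 46.14° or 180° − 46.14° = 133.9°, so θ = 23.07° or 66.93°.
The larger angle is 66.93°.

66.9°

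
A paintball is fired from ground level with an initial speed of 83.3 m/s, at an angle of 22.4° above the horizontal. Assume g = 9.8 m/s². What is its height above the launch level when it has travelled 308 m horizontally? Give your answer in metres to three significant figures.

48.6 m

Resolve: vₓ = 83.30 cos 22.4° = 77.01 m/s and v_y0 = 83.30 sin 22.4° = 31.74 m/s.
x = vₓ t ⇒ t = 308/77.01 = 3.999 s.
Height: y = v_y0 t − ½ g t² = 31.74 × 3.999 − 4.900 × 3.999² = 126.9 − 78.37 = 48.58 m.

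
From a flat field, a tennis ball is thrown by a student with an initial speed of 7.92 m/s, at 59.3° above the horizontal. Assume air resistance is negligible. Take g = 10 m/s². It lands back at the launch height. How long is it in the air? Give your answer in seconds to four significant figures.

1.362 s

Horizontal component vₓ = 7.920 cos 59.3° = 4.043 m/s; vertical v_y0 = 7.920 sin 59.3° = 6.810 m/s.
It returns to y = 0 when t = 2 v_y0 / g = 2(6.810)/10.0 = 1.362 s.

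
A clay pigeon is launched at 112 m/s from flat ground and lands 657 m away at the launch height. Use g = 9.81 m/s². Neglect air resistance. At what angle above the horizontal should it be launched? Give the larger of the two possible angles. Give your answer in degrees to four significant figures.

74.54°

Level-ground range R = v₀² sin(2θ)/g ⇒ sin(2θ) = gR/v₀² = 9.81 × 657 / 112² = 0.5138.
2θ = 30.92° or 180° − 30.92° = 149.1°, so θ = 15.46° or 74.54°.
The larger angle is 74.54°.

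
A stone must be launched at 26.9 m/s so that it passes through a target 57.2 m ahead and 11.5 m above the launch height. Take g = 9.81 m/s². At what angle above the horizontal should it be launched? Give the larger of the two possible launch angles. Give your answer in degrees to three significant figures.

Trajectory: y = x tanθ − g x² (1 + tan²θ)/(2v₀²). With x = 57.2, y = 11.5, v₀ = 26.9, g = 9.81:
22.18 tan²θ − 57.2 tanθ + (33.68) = 0.
tanθ = [57.2 ± √(57.2² − 4 × 22.18 × (33.68))] / (2 × 22.18) = (57.2 ± 16.86) / 44.36, giving tanθ = 0.9095 or 1.670.
θ = 42.29° or 59.08°; the larger is 59.08°.

59.1°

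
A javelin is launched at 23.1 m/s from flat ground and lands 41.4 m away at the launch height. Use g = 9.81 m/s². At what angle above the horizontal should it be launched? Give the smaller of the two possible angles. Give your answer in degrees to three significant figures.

24.8°

From R = (v₀²/g) sin 2θ: sin 2θ = 9.81 × 41.4 / 533.61 = 0.7611.
2θ = 49.56° or 180° − 49.56° = 130.4°, so θ = 24.78° or 65.22°.
The smaller angle is 24.78°.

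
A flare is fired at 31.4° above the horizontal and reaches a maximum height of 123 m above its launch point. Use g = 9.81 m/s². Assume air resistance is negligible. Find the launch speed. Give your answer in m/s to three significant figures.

At the peak v_y = 0, so v_y0 = √(2gH) = √(2 × 9.81 × 123) = 49.12 m/s.
v_y0 = v₀ sin θ ⇒ v₀ = 49.12 / sin 31.4° = 94.29 m/s.

94.3 m/s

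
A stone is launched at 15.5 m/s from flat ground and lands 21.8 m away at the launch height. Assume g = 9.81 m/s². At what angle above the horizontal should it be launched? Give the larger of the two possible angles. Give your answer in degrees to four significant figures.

58.55°

R = v₀² sin 2θ / g gives sin 2θ = gR/v₀² = 9.81·21.8/15.5² = 0.8901.
2θ = 62.89° or 180° − 62.89° = 117.1°, so θ = 31.45° or 58.55°.
The larger angle is 58.55°.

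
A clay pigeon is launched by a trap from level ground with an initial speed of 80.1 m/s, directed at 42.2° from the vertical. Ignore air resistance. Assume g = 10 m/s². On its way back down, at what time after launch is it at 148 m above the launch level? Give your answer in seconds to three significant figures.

Horizontal component vₓ = 80.10 sin 42.2° = 53.80 m/s; vertical v_y0 = 80.10 cos 42.2° = 59.34 m/s.
Set y = v_y0 t − ½ g t² = 148: 5.000 t² − 59.34 t + 148 = 0.
Quadratic formula: t = (59.34 ± √561.05) / 10.0 = (59.34 ± 23.69) / 10.0 → t = 3.565 s or 8.302 s.
The descending-branch root is 8.302 s.

8.30 s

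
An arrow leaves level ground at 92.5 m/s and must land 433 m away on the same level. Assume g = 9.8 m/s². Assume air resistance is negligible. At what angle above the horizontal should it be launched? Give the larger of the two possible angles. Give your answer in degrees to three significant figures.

75.1°

R = v₀² sin 2θ / g gives sin 2θ = gR/v₀² = 9.80·433/92.5² = 0.4959.
2θ = 29.73° or 180° − 29.73° = 150.3°, so θ = 14.87° or 75.13°.
The larger angle is 75.13°.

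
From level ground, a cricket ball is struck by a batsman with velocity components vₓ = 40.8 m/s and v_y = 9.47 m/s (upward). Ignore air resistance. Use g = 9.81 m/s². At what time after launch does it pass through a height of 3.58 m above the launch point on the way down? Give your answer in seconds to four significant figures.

Set y = v_y0 t − ½ g t² = 3.58: 4.905 t² − 9.470 t + 3.58 = 0.
Quadratic formula: t = (9.470 ± √19.441) / 9.81 = (9.470 ± 4.409) / 9.81 → t = 0.5159 s or 1.415 s.
The descending-branch root is 1.415 s.

1.415 s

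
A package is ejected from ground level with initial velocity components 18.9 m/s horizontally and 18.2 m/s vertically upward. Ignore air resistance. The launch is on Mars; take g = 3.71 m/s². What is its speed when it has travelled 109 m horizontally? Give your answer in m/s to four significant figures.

At x = 109 m, t = x/vₓ = 109/18.90 = 5.767 s.
Vertical velocity there: v_y = v_y0 − g t = 18.20 − 3.71 × 5.767 = −3.196 m/s.
Speed: √(vₓ² + v_y²) = √(18.90² + 3.196²) = 19.17 m/s.

19.17 m/s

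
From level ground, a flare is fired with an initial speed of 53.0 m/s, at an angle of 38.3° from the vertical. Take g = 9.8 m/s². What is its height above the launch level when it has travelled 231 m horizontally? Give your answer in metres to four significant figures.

50.17 m

Resolve: vₓ = 53.00 sin 38.3° = 32.85 m/s and v_y0 = 53.00 cos 38.3° = 41.59 m/s.
At x = 231 m, t = x/vₓ = 231/32.85 = 7.032 s.
Height: y = v_y0 t − ½ g t² = 41.59 × 7.032 − 4.900 × 7.032² = 292.5 − 242.3 = 50.17 m.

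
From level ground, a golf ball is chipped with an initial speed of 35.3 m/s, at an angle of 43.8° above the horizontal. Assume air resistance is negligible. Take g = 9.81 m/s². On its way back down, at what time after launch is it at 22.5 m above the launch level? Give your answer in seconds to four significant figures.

Components: vₓ = 35.30 cos 43.8° = 25.48 m/s, v_y0 = 35.30 sin 43.8° = 24.43 m/s.
Set y = v_y0 t − ½ g t² = 22.5: 4.905 t² − 24.43 t + 22.5 = 0.
t = [24.43 ± √(24.43² − 2·9.81·22.5)] / 9.81 = (24.43 ± 12.47) / 9.81, so t = 1.219 s or t = 3.762 s.
The descending-branch root is 3.762 s.

3.762 s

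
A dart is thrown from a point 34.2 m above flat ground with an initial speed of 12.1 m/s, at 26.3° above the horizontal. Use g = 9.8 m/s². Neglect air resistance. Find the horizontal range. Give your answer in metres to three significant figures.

35.2 m

Resolve: vₓ = 12.10 cos 26.3° = 10.85 m/s and v_y0 = 12.10 sin 26.3° = 5.361 m/s.
With up positive and y = 0 at the ground: y(t) = 34.2 + (5.361) t − 4.900 t². Setting y = 0 and taking the positive root: t = [5.361 + √(5.361² + 2·9.80·34.2)] / 9.80 = (5.361 + 26.44) / 9.80 = 3.245 s.
Horizontal distance: R = vₓ t = 10.85 × 3.245 = 35.20 m.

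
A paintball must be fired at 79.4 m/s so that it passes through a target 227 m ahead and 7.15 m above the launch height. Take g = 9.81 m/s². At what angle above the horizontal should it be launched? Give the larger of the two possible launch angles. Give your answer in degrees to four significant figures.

79.59°

Trajectory: y = x tanθ − g x² (1 + tan²θ)/(2v₀²). With x = 227, y = 7.15, v₀ = 79.4, g = 9.81:
40.09 tan²θ − 227 tanθ + (47.24) = 0.
tanθ = [227 ± √(227² − 4 × 40.09 × (47.24))] / (2 × 40.09) = (227 ± 209.7) / 80.18, giving tanθ = 0.2164 or 5.446.
θ = 12.21° or 79.59°; the larger is 79.59°.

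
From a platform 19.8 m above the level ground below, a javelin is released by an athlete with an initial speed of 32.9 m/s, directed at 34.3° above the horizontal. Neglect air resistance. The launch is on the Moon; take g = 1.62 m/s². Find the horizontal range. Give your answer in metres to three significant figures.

vₓ = 32.90 cos 34.3° = 27.18 m/s; v_y0 = 32.90 sin 34.3° = 18.54 m/s.
With up positive and y = 0 at the ground: y(t) = 19.8 + (18.54) t − 0.8100 t². Setting y = 0 and taking the positive root: t = [18.54 + √(18.54² + 2·1.62·19.8)] / 1.62 = (18.54 + 20.20) / 1.62 = 23.91 s.
Horizontal distance: R = vₓ t = 27.18 × 23.91 = 649.9 m.

650 m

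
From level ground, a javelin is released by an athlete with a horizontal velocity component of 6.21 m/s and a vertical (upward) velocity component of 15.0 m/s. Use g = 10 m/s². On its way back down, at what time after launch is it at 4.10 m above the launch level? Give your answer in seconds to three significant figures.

Set y = v_y0 t − ½ g t² = 4.10: 5.000 t² − 15.00 t + 4.10 = 0.
t = [15.00 ± √(15.00² − 2·10.0·4.10)] / 10.0 = (15.00 ± 11.96) / 10.0, so t = 0.3042 s or t = 2.696 s.
The descending-branch root is 2.696 s.

2.70 s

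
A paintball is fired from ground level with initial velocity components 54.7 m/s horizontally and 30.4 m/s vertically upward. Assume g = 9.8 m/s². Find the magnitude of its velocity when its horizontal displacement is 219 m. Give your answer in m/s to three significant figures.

At x = 219 m, t = x/vₓ = 219/54.70 = 4.004 s.
Vertical velocity there: v_y = v_y0 − g t = 30.40 − 9.80 × 4.004 = −8.836 m/s.
Speed: √(vₓ² + v_y²) = √(54.70² + 8.836²) = 55.41 m/s.

55.4 m/s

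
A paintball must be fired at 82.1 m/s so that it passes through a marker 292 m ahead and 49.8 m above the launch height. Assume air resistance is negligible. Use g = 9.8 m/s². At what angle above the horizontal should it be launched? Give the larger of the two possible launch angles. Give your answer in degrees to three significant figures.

76.9°

Trajectory: y = x tanθ − g x² (1 + tan²θ)/(2v₀²). With x = 292, y = 49.8, v₀ = 82.1, g = 9.80:
61.98 tan²θ − 292 tanθ + (111.8) = 0.
tanθ = [292 ± √(292² − 4 × 61.98 × (111.8))] / (2 × 61.98) = (292 ± 239.9) / 124.0, giving tanθ = 0.4203 or 4.291.
θ = 22.80° or 76.88°; the larger is 76.88°.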